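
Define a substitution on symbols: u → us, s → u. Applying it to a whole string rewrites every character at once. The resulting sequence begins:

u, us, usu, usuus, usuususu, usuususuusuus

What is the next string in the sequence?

Applying the rule to each of the 13 symbols of usuususuusuus gives the pieces us u us us u us u us us u us us u, which concatenate to the answer.

usuususuusuususuususu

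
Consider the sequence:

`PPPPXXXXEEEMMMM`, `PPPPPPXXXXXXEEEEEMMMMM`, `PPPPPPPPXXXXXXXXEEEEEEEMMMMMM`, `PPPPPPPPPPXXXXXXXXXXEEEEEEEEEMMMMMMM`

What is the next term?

Each string has the form P^{2n} X^{2n} E^{2n-1} M^{n+2}, where the shown terms are n = 2, 3, 4, 5.
At n = 6 the blocks have lengths 12, 12, 11, 8.

PPPPPPPPPPPPXXXXXXXXXXXXEEEEEEEEEEEMMMMMMMM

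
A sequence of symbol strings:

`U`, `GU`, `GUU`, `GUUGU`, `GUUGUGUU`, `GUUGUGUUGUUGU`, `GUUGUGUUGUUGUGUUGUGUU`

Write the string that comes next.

GUUGUGUUGUUGUGUUGUGUUGUUGUGUUGUUGU

This is a Fibonacci-style word recurrence s(k) = s(k−1)·s(k−2): e.g. GU·U = GUU.
The next term joins GUUGUGUUGUUGUGUUGUGUU and GUUGUGUUGUUGU.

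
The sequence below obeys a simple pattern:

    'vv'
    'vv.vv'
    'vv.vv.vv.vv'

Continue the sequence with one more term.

Each string is two copies of the previous one joined by '.'.
Doubling vv.vv.vv.vv with '.' between the halves:

vv.vv.vv.vv.vv.vv.vv.vv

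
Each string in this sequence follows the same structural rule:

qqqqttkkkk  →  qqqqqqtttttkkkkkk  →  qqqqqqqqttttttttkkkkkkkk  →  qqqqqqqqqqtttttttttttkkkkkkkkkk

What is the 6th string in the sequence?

The n-th term is 2n+2 q's then 3n-1 t's then 2n+2 k's (n = 1, 2, …).
For term 6, n = 6, so the run lengths are 14, 17, 14.

qqqqqqqqqqqqqqtttttttttttttttttkkkkkkkkkkkkkk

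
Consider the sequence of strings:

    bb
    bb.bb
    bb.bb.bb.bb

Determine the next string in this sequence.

bb.bb.bb.bb.bb.bb.bb.bb

Every step duplicates the string with '.' between the halves.
So the next term is two copies of bb.bb.bb.bb with '.' between the halves.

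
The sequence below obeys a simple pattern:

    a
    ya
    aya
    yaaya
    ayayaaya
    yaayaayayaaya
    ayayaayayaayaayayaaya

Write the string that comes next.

yaayaayayaayaayayaayayaayaayayaaya

From term 3 onward, concatenate the second-to-last term with the last: a·ya = aya, ya·aya = yaaya, …
The next term joins yaayaayayaaya and ayayaayayaayaayayaaya.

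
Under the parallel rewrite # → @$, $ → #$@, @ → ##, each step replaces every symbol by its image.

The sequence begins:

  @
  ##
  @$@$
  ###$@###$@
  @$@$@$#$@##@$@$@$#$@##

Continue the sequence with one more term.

###$@###$@###$@@$#$@##@$@$###$@###$@###$@@$#$@##@$@$

φ(@$@$@$#$@##@$@$@$#$@##) expands symbol-by-symbol to ## #$@ ## #$@ ## #$@ @$ #$@ ## @$ @$ ## #$@ ## #$@ ## #$@ @$ #$@ ## @$ @$; joining the 22 pieces gives the next term.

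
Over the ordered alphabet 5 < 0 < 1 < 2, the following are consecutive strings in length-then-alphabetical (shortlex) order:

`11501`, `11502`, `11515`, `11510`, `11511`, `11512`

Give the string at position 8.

Continuing the enumeration 2 steps past 11512: 11512 → 11525 → (answer).

11520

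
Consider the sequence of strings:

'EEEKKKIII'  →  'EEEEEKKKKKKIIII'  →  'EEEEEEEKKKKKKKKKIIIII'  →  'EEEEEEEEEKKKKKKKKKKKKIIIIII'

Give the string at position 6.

Each string has the form E^{2n+1} K^{3n} I^{n+2} (n = 1, 2, …).
Setting n = 6 gives 13, 18, 8 characters in each block.

EEEEEEEEEEEEEKKKKKKKKKKKKKKKKKKIIIIIIII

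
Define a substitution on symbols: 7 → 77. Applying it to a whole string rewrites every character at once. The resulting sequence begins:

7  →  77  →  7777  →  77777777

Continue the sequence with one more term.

Rewriting each symbol of 77777777: 7→77, 7→77, 7→77, 7→77, 7→77, 7→77, 7→77, 7→77, which concatenates to 77 77 77 77 77 77 77 77.

7777777777777777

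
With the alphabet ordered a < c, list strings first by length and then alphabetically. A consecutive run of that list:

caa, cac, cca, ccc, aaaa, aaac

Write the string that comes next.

aaca

The successor of aaac increments the rightmost position that isn't already c and resets every position after it to a.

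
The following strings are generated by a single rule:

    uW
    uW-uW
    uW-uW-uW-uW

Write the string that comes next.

s(k+1) = s(k)·-·s(k) — each term doubles the last with '-' between the halves.
Doubling uW-uW-uW-uW with '-' between the halves:

uW-uW-uW-uW-uW-uW-uW-uW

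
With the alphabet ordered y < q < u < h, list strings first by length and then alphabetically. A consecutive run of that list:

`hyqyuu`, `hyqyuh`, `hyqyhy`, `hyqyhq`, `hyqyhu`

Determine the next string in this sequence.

The successor of hyqyhu increments the rightmost position that isn't already h and resets every position after it to y.

hyqyhh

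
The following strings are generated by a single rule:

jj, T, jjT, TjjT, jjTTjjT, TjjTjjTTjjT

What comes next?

jjTTjjTTjjTjjTTjjT

Each term (from the third on) is the two preceding terms concatenated in order: term 3 = jj·T = jjT.
The next term joins jjTTjjT and TjjTjjTTjjT.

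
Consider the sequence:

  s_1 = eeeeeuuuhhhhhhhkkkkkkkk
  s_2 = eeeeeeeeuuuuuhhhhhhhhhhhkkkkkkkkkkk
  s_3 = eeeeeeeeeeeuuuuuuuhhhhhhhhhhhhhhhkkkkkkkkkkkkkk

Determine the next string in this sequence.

Term n consists of 3n-1 e's, followed by 2n-1 u's, followed by 4n-1 h's, followed by 3n+2 k's, where the shown terms are n = 2, 3, 4.
At n = 5 the blocks have lengths 14, 9, 19, 17.

eeeeeeeeeeeeeeuuuuuuuuuhhhhhhhhhhhhhhhhhhhkkkkkkkkkkkkkkkkk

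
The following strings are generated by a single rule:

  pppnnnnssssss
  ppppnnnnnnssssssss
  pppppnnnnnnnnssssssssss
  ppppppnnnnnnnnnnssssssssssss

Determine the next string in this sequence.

The n-th term is n+1 p's then 2n n's then 2n+2 s's, where the shown terms are n = 2, 3, 4, 5.
Setting n = 6 gives 7, 12, 14 characters in each block.

pppppppnnnnnnnnnnnnssssssssssssss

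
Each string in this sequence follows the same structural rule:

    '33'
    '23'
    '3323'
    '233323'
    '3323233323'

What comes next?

2333233323233323

This is a Fibonacci-style word recurrence s(k) = s(k−2)·s(k−1): e.g. 33·23 = 3323.
The next term joins 233323 and 3323233323.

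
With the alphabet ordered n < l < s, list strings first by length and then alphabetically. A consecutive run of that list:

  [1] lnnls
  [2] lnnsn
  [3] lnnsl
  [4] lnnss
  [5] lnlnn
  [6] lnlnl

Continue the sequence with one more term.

Treat lnlnl as a base-3 numeral over the given alphabet and add one, carrying through any trailing s's.

lnlns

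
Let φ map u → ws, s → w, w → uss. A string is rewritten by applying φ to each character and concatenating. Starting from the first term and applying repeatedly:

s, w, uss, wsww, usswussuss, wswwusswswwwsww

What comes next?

Rewriting the 15 symbols of wswwusswswwwsww one by one yields uss w uss uss ws w w uss w uss uss uss w uss uss; concatenated:

usswussusswswwusswussussusswussuss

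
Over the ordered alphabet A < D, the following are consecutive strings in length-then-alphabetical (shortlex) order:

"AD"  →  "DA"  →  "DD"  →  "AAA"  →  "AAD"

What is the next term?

ADA

The successor of AAD increments the rightmost position that isn't already D and resets every position after it to A.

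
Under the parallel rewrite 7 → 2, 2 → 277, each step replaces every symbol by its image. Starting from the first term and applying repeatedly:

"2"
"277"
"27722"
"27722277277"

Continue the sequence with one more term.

Apply φ to 27722277277 symbol by symbol: 2→277, 7→2, 7→2, 2→277, 2→277, 2→277, 7→2, 7→2, 2→277, 7→2, 7→2; joined: 277 2 2 277 277 277 2 2 277 2 2.

277222772772772227722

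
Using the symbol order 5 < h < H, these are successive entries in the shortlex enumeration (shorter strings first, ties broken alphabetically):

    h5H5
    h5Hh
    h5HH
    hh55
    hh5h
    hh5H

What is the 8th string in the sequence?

hhhh

Advancing 2 positions from hh5H through hh5H → hhh5 reaches term 8.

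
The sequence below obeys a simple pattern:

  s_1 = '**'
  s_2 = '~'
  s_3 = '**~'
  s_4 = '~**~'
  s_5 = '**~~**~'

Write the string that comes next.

~**~**~~**~

This is a Fibonacci-style word recurrence s(k) = s(k−2)·s(k−1): e.g. **·~ = **~.
Continuing: ~**~ · **~~**~ gives term 6.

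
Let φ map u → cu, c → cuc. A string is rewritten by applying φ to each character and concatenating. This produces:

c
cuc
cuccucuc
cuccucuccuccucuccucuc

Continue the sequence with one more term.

cuccucuccuccucuccucuccuccucuccuccucuccucuccuccucuccucuc

φ(cuccucuccuccucuccucuc) expands symbol-by-symbol to cuc cu cuc cuc cu cuc cu cuc cuc cu cuc cuc cu cuc cu cuc cuc cu cuc cu cuc; joining the 21 pieces gives the next term.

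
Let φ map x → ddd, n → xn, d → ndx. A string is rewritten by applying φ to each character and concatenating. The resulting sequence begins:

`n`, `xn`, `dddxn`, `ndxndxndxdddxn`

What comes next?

xnndxdddxnndxdddxnndxdddndxndxndxdddxn

Replace each of the 14 characters of ndxndxndxdddxn in place — xn ndx ddd xn ndx ddd xn ndx ddd ndx ndx ndx ddd xn — and concatenate.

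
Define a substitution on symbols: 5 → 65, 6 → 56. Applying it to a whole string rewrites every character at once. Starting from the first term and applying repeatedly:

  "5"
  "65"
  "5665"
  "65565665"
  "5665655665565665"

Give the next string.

φ(5665655665565665) expands symbol-by-symbol to 65 56 56 65 56 65 65 56 56 65 65 56 65 56 56 65; joining the 16 pieces gives the next term.

65565665566565565665655665565665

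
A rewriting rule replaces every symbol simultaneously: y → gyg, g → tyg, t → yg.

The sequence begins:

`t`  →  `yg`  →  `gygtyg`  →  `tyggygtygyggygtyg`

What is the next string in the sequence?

yggygtygtyggygtygyggygtyggygtygtyggygtygyggygtyg

φ(tyggygtygyggygtyg) expands symbol-by-symbol to yg gyg tyg tyg gyg tyg yg gyg tyg gyg tyg tyg gyg tyg yg gyg tyg; joining the 17 pieces gives the next term.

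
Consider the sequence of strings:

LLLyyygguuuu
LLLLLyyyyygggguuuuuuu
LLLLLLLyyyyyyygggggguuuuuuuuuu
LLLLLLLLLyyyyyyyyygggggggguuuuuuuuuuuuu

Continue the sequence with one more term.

LLLLLLLLLLLyyyyyyyyyyygggggggggguuuuuuuuuuuuuuuu

The n-th term is 2n+1 L's then 2n+1 y's then 2n g's then 3n+1 u's (n = 1, 2, …).
Setting n = 5 gives 11, 11, 10, 16 characters in each block.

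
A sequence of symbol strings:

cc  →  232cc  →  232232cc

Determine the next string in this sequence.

Each term is the previous one with 232 prepended.
Applying this once more to 232232cc:

232232232cc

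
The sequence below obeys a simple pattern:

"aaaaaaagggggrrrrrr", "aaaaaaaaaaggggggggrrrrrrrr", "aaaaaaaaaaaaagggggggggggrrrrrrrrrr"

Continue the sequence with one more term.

Each string has the form a^{3n+1} g^{3n-1} r^{2n+2}, where the shown terms are n = 2, 3, 4.
Setting n = 5 gives 16, 14, 12 characters in each block.

aaaaaaaaaaaaaaaaggggggggggggggrrrrrrrrrrrr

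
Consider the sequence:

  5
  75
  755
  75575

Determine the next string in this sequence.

75575755

This is a Fibonacci-style word recurrence s(k) = s(k−1)·s(k−2): e.g. 75·5 = 755.
So term 5 is 75575·755.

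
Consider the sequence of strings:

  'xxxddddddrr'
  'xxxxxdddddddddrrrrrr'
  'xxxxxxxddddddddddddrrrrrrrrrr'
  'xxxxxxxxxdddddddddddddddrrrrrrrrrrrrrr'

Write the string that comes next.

Each string has the form x^{2n+1} d^{3n+3} r^{4n-2} (n = 1, 2, …).
Setting n = 5 gives 11, 18, 18 characters in each block.

xxxxxxxxxxxddddddddddddddddddrrrrrrrrrrrrrrrrrr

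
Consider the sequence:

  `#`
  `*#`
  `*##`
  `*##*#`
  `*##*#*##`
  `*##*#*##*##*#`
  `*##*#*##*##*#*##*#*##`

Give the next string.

*##*#*##*##*#*##*#*##*##*#*##*##*#

Each term (from the third on) is the previous term followed by the one before it: term 3 = *#·# = *##.
So term 8 is *##*#*##*##*#*##*#*##·*##*#*##*##*#.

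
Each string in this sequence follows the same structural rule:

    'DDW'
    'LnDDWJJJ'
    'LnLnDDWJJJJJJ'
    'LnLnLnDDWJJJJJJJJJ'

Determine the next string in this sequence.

s(k+1) = Ln·s(k)·JJJ, so each term gains Ln as a prefix and JJJ as a suffix.
So the next term is Ln·LnLnLnDDWJJJJJJJJJ·JJJ.

LnLnLnLnDDWJJJJJJJJJJJJ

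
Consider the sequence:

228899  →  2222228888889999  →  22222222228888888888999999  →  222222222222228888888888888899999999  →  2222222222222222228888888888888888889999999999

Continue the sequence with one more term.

The n-th term is 4n-2 2's then 4n-2 8's then 2n 9's (n = 1, 2, …).
At n = 6 the blocks have lengths 22, 22, 12.

22222222222222222222228888888888888888888888999999999999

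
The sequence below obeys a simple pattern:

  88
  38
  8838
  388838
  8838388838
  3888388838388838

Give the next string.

88383888383888388838388838

This is a Fibonacci-style word recurrence s(k) = s(k−2)·s(k−1): e.g. 88·38 = 8838.
So term 7 is 8838388838·3888388838388838.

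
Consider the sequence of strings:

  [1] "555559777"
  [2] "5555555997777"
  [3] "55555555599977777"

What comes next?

Reading off run lengths: 5 runs 5, 7, 9; 9 runs 1, 2, 3; 7 runs 3, 4, 5 — each is linear in n, where the shown terms are n = 2, 3, 4.
For the next term, n = 5, so the run lengths are 11, 4, 6.

555555555559999777777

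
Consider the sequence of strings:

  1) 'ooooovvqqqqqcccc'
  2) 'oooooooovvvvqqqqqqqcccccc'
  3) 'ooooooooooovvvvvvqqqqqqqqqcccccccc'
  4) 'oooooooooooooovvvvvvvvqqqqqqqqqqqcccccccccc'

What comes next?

The n-th term is 3n+2 o's then 2n v's then 2n+3 q's then 2n+2 c's (n = 1, 2, …).
At n = 5 the blocks have lengths 17, 10, 13, 12.

ooooooooooooooooovvvvvvvvvvqqqqqqqqqqqqqcccccccccccc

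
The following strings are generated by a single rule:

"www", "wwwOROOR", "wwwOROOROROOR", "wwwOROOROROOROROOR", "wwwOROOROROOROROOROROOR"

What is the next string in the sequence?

The strings grow by a fixed suffix OROOR each time.
Applying this once more to wwwOROOROROOROROOROROOR:

wwwOROOROROOROROOROROOROROOR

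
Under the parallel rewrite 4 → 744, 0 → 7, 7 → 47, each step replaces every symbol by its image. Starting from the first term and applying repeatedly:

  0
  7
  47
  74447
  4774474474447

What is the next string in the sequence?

Replace each of the 13 characters of 4774474474447 in place — 744 47 47 744 744 47 744 744 47 744 744 744 47 — and concatenate.

7444747744744477447444774474474447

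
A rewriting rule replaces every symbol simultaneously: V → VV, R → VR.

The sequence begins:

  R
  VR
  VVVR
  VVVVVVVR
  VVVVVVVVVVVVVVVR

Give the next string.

Rewriting the 16 symbols of VVVVVVVVVVVVVVVR one by one yields VV VV VV VV VV VV VV VV VV VV VV VV VV VV VV VR; concatenated:

VVVVVVVVVVVVVVVVVVVVVVVVVVVVVVVR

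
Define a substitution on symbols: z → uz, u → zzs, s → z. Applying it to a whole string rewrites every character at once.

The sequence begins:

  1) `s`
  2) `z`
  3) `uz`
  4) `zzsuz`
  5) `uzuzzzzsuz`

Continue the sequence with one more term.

zzsuzzzsuzuzuzuzzzzsuz

Expanding uzuzzzzsuz: u→zzs, z→uz, u→zzs, z→uz, z→uz, z→uz, z→uz, s→z, u→zzs, z→uz. Concatenated: zzs uz zzs uz uz uz uz z zzs uz.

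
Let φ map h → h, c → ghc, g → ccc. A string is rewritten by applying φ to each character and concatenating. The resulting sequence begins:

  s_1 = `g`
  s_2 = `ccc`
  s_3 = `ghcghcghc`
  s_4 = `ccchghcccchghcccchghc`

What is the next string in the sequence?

ghcghcghchccchghcghcghcghchccchghcghcghcghchccchghc

Replace each of the 21 characters of ccchghcccchghcccchghc in place — ghc ghc ghc h ccc h ghc ghc ghc ghc h ccc h ghc ghc ghc ghc h ccc h ghc — and concatenate.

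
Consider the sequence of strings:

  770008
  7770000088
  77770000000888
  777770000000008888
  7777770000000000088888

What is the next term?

Each string has the form 7^{n+1} 0^{2n+1} 8^{n} (n = 1, 2, …).
Setting n = 6 gives 7, 13, 6 characters in each block.

77777770000000000000888888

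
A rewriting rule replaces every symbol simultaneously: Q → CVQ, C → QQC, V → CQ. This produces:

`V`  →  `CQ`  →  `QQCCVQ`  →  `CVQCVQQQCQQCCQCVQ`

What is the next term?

φ(CVQCVQQQCQQCCQCVQ) expands symbol-by-symbol to QQC CQ CVQ QQC CQ CVQ CVQ CVQ QQC CVQ CVQ QQC QQC CVQ QQC CQ CVQ; joining the 17 pieces gives the next term.

QQCCQCVQQQCCQCVQCVQCVQQQCCVQCVQQQCQQCCVQQQCCQCVQ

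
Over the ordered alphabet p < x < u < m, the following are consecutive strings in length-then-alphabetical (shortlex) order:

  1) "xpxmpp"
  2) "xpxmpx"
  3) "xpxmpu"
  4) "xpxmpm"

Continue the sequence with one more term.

xpxmxp

Find the rightmost character of xpxmpm below m, bump it to the next letter, and reset everything to its right to p.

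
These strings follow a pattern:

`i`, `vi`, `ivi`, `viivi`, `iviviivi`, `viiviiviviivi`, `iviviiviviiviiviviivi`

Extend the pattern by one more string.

viiviiviviiviiviviiviviiviiviviivi

This is a Fibonacci-style word recurrence s(k) = s(k−2)·s(k−1): e.g. i·vi = ivi.
So term 8 is viiviiviviivi·iviviiviviiviiviviivi.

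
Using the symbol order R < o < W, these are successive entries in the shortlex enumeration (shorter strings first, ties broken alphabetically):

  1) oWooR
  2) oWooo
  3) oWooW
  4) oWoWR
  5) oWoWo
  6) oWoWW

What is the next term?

oWWRR

The successor of oWoWW increments the rightmost position that isn't already W and resets every position after it to R.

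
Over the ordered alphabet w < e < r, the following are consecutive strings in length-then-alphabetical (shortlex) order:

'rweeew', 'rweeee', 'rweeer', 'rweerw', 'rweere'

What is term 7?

Continuing the enumeration 2 steps past rweere: rweere → rweerr → (answer).

rwerww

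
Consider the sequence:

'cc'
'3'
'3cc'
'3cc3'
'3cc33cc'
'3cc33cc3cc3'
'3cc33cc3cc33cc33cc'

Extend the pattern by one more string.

3cc33cc3cc33cc33cc3cc33cc3cc3

Each term (from the third on) is the previous term followed by the one before it: term 3 = 3·cc = 3cc.
The next term joins 3cc33cc3cc33cc33cc and 3cc33cc3cc3.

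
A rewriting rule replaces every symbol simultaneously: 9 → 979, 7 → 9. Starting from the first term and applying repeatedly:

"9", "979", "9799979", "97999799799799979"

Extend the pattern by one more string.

97999799799799979979997997999799799799979

Applying the rule to each of the 17 symbols of 97999799799799979 gives the pieces 979 9 979 979 979 9 979 979 9 979 979 9 979 979 979 9 979, which concatenate to the answer.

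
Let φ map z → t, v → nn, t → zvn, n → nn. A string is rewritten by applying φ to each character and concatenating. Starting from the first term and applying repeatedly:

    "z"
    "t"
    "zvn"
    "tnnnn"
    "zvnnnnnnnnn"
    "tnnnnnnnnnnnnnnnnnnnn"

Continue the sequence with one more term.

Applying the rule to each of the 21 symbols of tnnnnnnnnnnnnnnnnnnnn gives the pieces zvn nn nn nn nn nn nn nn nn nn nn nn nn nn nn nn nn nn nn nn nn, which concatenate to the answer.

zvnnnnnnnnnnnnnnnnnnnnnnnnnnnnnnnnnnnnnnnnn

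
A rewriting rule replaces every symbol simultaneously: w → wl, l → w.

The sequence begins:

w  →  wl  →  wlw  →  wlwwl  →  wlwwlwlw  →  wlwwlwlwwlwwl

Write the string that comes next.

φ(wlwwlwlwwlwwl) expands symbol-by-symbol to wl w wl wl w wl w wl wl w wl wl w; joining the 13 pieces gives the next term.

wlwwlwlwwlwwlwlwwlwlw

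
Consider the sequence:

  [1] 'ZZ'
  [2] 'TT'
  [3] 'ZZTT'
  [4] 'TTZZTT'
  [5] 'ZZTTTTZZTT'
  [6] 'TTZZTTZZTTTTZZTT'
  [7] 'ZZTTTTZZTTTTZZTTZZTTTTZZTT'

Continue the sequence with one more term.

This is a Fibonacci-style word recurrence s(k) = s(k−2)·s(k−1): e.g. ZZ·TT = ZZTT.
The next term joins TTZZTTZZTTTTZZTT and ZZTTTTZZTTTTZZTTZZTTTTZZTT.

TTZZTTZZTTTTZZTTZZTTTTZZTTTTZZTTZZTTTTZZTT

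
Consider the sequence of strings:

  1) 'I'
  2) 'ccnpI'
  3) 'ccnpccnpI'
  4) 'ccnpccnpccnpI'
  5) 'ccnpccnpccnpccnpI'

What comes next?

Every step adds ccnp at the front: s(k+1) = ccnp·s(k).
So the next term is ccnp·ccnpccnpccnpccnpI.

ccnpccnpccnpccnpccnpI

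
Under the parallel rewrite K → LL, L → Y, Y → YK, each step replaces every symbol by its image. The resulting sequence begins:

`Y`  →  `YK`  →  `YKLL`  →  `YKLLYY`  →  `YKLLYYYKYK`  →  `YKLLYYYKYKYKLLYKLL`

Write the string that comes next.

Rewriting the 18 symbols of YKLLYYYKYKYKLLYKLL one by one yields YK LL Y Y YK YK YK LL YK LL YK LL Y Y YK LL Y Y; concatenated:

YKLLYYYKYKYKLLYKLLYKLLYYYKLLYY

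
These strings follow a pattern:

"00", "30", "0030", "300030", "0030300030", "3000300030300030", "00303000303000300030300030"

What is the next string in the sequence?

300030003030003000303000303000300030300030

Each term (from the third on) is the two preceding terms concatenated in order: term 3 = 00·30 = 0030.
So term 8 is 3000300030300030·00303000303000300030300030.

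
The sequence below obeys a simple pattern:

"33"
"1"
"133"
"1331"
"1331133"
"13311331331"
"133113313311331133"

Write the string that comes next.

Each term (from the third on) is the previous term followed by the one before it: term 3 = 1·33 = 133.
So term 8 is 133113313311331133·13311331331.

13311331331133113313311331331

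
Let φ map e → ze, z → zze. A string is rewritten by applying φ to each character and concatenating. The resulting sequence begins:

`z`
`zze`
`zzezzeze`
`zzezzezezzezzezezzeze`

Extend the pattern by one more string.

zzezzezezzezzezezzezezzezzezezzezzezezzezezzezzezezzeze

Replace each of the 21 characters of zzezzezezzezzezezzeze in place — zze zze ze zze zze ze zze ze zze zze ze zze zze ze zze ze zze zze ze zze ze — and concatenate.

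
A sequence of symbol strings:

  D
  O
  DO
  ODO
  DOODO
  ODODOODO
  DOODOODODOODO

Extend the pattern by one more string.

ODODOODODOODOODODOODO

Each term (from the third on) is the two preceding terms concatenated in order: term 3 = D·O = DO.
So term 8 is ODODOODO·DOODOODODOODO.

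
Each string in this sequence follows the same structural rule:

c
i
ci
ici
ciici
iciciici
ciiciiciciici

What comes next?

iciciiciciiciiciciici

From term 3 onward, concatenate the second-to-last term with the last: c·i = ci, i·ci = ici, …
Continuing: iciciici · ciiciiciciici gives term 8.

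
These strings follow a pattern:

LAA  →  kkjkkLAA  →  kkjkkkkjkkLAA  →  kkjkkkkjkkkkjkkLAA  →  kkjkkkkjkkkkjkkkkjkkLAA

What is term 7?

kkjkkkkjkkkkjkkkkjkkkkjkkkkjkkLAA

Each term is the previous one with kkjkk prepended.
From kkjkkkkjkkkkjkkkkjkkLAA, 2 further steps: kkjkkkkjkkkkjkkkkjkkLAA → kkjkkkkjkkkkjkkkkjkkkkjkkLAA → (answer).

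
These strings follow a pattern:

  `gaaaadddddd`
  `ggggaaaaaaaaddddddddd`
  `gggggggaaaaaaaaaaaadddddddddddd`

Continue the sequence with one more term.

ggggggggggaaaaaaaaaaaaaaaaddddddddddddddd

Reading off run lengths: g runs 1, 4, 7; a runs 4, 8, 12; d runs 6, 9, 12 — each is linear in n (n = 1, 2, …).
For the next term, n = 4, so the run lengths are 10, 16, 15.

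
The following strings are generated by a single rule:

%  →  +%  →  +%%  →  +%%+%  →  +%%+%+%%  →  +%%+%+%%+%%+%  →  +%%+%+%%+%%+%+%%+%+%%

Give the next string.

+%%+%+%%+%%+%+%%+%+%%+%%+%+%%+%%+%

This is a Fibonacci-style word recurrence s(k) = s(k−1)·s(k−2): e.g. +%·% = +%%.
Continuing: +%%+%+%%+%%+%+%%+%+%% · +%%+%+%%+%%+% gives term 8.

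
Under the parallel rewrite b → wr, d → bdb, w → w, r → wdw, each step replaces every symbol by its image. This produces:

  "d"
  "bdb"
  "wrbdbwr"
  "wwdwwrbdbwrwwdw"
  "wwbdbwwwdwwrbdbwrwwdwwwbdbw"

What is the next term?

φ(wwbdbwwwdwwrbdbwrwwdwwwbdbw) expands symbol-by-symbol to w w wr bdb wr w w w bdb w w wdw wr bdb wr w wdw w w bdb w w w wr bdb wr w; joining the 27 pieces gives the next term.

wwwrbdbwrwwwbdbwwwdwwrbdbwrwwdwwwbdbwwwwrbdbwrw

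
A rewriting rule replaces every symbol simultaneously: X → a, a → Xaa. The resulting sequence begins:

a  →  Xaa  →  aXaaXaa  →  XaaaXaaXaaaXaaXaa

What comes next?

aXaaXaaXaaaXaaXaaaXaaXaaXaaaXaaXaaaXaaXaa

φ(XaaaXaaXaaaXaaXaa) expands symbol-by-symbol to a Xaa Xaa Xaa a Xaa Xaa a Xaa Xaa Xaa a Xaa Xaa a Xaa Xaa; joining the 17 pieces gives the next term.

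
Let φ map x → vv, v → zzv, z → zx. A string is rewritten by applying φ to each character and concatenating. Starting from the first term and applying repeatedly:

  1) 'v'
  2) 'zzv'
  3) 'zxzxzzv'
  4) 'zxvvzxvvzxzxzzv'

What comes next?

Replace each of the 15 characters of zxvvzxvvzxzxzzv in place — zx vv zzv zzv zx vv zzv zzv zx vv zx vv zx zx zzv — and concatenate.

zxvvzzvzzvzxvvzzvzzvzxvvzxvvzxzxzzv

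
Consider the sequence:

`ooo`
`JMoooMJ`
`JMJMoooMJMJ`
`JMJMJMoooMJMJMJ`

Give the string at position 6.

s(k+1) = JM·s(k)·MJ, so each term gains JM as a prefix and MJ as a suffix.
From JMJMJMoooMJMJMJ, 2 further steps: JMJMJMoooMJMJMJ → JMJMJMJMoooMJMJMJMJ → (answer).

JMJMJMJMJMoooMJMJMJMJMJ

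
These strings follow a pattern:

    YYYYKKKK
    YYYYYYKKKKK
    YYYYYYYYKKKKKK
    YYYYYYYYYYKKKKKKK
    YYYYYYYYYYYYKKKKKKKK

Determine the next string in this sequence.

YYYYYYYYYYYYYYKKKKKKKKK

Term n consists of 2n Y's, followed by n+2 K's, where the shown terms are n = 2, 3, 4, 5, 6.
At n = 7 the blocks have lengths 14, 9.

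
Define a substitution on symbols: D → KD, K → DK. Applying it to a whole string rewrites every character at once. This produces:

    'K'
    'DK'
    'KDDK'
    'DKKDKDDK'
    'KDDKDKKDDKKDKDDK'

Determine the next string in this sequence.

DKKDKDDKKDDKDKKDKDDKDKKDDKKDKDDK

Replace each of the 16 characters of KDDKDKKDDKKDKDDK in place — DK KD KD DK KD DK DK KD KD DK DK KD DK KD KD DK — and concatenate.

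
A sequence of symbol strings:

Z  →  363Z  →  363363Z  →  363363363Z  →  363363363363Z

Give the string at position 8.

363363363363363363363Z

Each term is the previous one with 363 prepended.
From 363363363363Z, 3 further steps: 363363363363Z → 363363363363363Z → 363363363363363363Z → (answer).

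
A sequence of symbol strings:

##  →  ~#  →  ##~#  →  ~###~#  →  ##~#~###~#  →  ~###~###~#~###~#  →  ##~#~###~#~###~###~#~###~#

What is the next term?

~###~###~#~###~###~#~###~#~###~###~#~###~#

This is a Fibonacci-style word recurrence s(k) = s(k−2)·s(k−1): e.g. ##·~# = ##~#.
Continuing: ~###~###~#~###~# · ##~#~###~#~###~###~#~###~# gives term 8.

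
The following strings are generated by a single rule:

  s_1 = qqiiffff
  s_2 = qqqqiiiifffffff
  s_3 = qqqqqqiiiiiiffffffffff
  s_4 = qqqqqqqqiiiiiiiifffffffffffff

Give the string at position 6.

qqqqqqqqqqqqiiiiiiiiiiiifffffffffffffffffff

The n-th term is 2n q's then 2n i's then 3n+1 f's (n = 1, 2, …).
Setting n = 6 gives 12, 12, 19 characters in each block.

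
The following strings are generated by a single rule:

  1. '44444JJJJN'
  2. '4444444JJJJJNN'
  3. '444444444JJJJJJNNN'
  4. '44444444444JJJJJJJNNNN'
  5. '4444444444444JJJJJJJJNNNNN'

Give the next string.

Each string has the form 4^{2n+1} J^{n+2} N^{n-1}, where the shown terms are n = 2, 3, 4, 5, 6.
At n = 7 the blocks have lengths 15, 9, 6.

444444444444444JJJJJJJJJNNNNNN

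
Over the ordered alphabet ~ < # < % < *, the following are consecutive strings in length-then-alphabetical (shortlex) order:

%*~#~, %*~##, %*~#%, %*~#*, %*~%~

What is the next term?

%*~%#

The successor of %*~%~ increments the rightmost position that isn't already * and resets every position after it to ~.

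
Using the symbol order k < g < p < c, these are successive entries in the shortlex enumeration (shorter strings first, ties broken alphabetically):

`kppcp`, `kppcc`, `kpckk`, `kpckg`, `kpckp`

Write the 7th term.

Continuing the enumeration 2 steps past kpckp: kpckp → kpckc → (answer).

kpcgk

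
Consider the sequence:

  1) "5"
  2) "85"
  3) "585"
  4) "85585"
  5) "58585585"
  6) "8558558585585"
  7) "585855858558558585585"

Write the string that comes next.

8558558585585585855858558558585585

This is a Fibonacci-style word recurrence s(k) = s(k−2)·s(k−1): e.g. 5·85 = 585.
Continuing: 8558558585585 · 585855858558558585585 gives term 8.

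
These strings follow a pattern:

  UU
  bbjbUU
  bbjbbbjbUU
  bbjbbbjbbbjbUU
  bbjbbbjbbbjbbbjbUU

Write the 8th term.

Every step adds bbjb at the front: s(k+1) = bbjb·s(k).
From bbjbbbjbbbjbbbjbUU, 3 further steps: bbjbbbjbbbjbbbjbUU → bbjbbbjbbbjbbbjbbbjbUU → bbjbbbjbbbjbbbjbbbjbbbjbUU → (answer).

bbjbbbjbbbjbbbjbbbjbbbjbbbjbUU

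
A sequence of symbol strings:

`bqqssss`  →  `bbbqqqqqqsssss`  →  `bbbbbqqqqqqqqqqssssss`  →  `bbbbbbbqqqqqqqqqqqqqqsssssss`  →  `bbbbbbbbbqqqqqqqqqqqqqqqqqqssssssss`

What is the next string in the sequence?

Term n consists of 2n-1 b's, followed by 4n-2 q's, followed by n+3 s's (n = 1, 2, …).
For the next term, n = 6, so the run lengths are 11, 22, 9.

bbbbbbbbbbbqqqqqqqqqqqqqqqqqqqqqqsssssssss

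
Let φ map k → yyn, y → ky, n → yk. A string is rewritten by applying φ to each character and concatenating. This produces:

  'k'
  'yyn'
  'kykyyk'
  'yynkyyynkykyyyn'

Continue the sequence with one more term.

kykyykyynkykykyykyynkyyynkykykyyk

Replace each of the 15 characters of yynkyyynkykyyyn in place — ky ky yk yyn ky ky ky yk yyn ky yyn ky ky ky yk — and concatenate.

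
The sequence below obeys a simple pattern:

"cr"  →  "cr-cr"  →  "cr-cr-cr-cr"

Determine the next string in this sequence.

Each string is two copies of the previous one joined by '-'.
One more doubling of cr-cr-cr-cr gives the answer.

cr-cr-cr-cr-cr-cr-cr-cr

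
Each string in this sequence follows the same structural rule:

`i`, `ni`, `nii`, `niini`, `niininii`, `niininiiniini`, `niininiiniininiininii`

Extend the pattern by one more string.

niininiiniininiininiiniininiiniini

This is a Fibonacci-style word recurrence s(k) = s(k−1)·s(k−2): e.g. ni·i = nii.
So term 8 is niininiiniininiininii·niininiiniini.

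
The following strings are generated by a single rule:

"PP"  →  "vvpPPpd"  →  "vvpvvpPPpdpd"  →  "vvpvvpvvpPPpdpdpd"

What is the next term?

Every step adds vvp to the front and pd to the end of the previous string.
So the next term is vvp·vvpvvpvvpPPpdpdpd·pd.

vvpvvpvvpvvpPPpdpdpdpd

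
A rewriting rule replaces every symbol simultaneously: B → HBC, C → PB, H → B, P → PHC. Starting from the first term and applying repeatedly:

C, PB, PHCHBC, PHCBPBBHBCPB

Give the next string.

PHCBPBHBCPHCHBCHBCBHBCPBPHCHBC

Apply φ to PHCBPBBHBCPB symbol by symbol: P→PHC, H→B, C→PB, B→HBC, P→PHC, B→HBC, B→HBC, H→B, B→HBC, C→PB, P→PHC, B→HBC; joined: PHC B PB HBC PHC HBC HBC B HBC PB PHC HBC.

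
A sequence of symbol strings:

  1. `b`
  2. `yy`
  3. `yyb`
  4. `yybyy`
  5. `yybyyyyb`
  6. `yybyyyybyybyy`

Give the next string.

From term 3 onward, concatenate the last term with the second-to-last: yy·b = yyb, yyb·yy = yybyy, …
So term 7 is yybyyyybyybyy·yybyyyyb.

yybyyyybyybyyyybyyyyb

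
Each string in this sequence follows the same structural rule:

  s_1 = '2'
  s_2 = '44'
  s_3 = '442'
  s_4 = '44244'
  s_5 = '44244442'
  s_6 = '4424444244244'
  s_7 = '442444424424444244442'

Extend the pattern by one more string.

4424444244244442444424424444244244

Each term (from the third on) is the previous term followed by the one before it: term 3 = 44·2 = 442.
So term 8 is 442444424424444244442·4424444244244.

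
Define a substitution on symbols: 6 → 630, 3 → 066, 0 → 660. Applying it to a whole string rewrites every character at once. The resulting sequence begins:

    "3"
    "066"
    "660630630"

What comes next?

Rewriting each symbol of 660630630: 6→630, 6→630, 0→660, 6→630, 3→066, 0→660, 6→630, 3→066, 0→660, which concatenates to 630 630 660 630 066 660 630 066 660.

630630660630066660630066660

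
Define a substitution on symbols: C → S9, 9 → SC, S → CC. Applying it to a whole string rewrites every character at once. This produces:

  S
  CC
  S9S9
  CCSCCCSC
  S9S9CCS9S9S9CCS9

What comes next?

Rewriting the 16 symbols of S9S9CCS9S9S9CCS9 one by one yields CC SC CC SC S9 S9 CC SC CC SC CC SC S9 S9 CC SC; concatenated:

CCSCCCSCS9S9CCSCCCSCCCSCS9S9CCSC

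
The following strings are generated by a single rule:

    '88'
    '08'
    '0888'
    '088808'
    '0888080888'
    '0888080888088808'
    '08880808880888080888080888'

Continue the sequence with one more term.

088808088808880808880808880888080888088808

From term 3 onward, concatenate the last term with the second-to-last: 08·88 = 0888, 0888·08 = 088808, …
Continuing: 08880808880888080888080888 · 0888080888088808 gives term 8.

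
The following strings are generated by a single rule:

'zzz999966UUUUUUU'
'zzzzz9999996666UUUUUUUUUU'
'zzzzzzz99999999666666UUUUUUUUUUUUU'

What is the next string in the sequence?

Each string has the form z^{2n-1} 9^{2n} 6^{2n-2} U^{3n+1}, where the shown terms are n = 2, 3, 4.
For the next term, n = 5, so the run lengths are 9, 10, 8, 16.

zzzzzzzzz999999999966666666UUUUUUUUUUUUUUUU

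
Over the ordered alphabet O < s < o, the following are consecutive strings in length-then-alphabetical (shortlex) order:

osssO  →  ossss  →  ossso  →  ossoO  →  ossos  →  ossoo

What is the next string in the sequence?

osoOO

Treat ossoo as a base-3 numeral over the given alphabet and add one, carrying through any trailing o's.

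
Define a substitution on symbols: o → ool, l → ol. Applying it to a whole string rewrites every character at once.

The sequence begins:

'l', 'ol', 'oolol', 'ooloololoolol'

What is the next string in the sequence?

ooloololooloololoololooloololoolol

Applying the rule to each of the 13 symbols of ooloololoolol gives the pieces ool ool ol ool ool ol ool ol ool ool ol ool ol, which concatenate to the answer.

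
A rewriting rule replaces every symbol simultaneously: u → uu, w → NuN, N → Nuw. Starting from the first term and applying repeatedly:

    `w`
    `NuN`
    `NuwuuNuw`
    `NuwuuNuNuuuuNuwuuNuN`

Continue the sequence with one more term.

Applying the rule to each of the 20 symbols of NuwuuNuNuuuuNuwuuNuN gives the pieces Nuw uu NuN uu uu Nuw uu Nuw uu uu uu uu Nuw uu NuN uu uu Nuw uu Nuw, which concatenate to the answer.

NuwuuNuNuuuuNuwuuNuwuuuuuuuuNuwuuNuNuuuuNuwuuNuw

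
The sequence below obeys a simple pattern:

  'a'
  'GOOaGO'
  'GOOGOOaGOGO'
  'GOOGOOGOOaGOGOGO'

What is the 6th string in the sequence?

Every step adds GOO to the front and GO to the end of the previous string.
From GOOGOOGOOaGOGOGO, 2 further steps: GOOGOOGOOaGOGOGO → GOOGOOGOOGOOaGOGOGOGO → (answer).

GOOGOOGOOGOOGOOaGOGOGOGOGO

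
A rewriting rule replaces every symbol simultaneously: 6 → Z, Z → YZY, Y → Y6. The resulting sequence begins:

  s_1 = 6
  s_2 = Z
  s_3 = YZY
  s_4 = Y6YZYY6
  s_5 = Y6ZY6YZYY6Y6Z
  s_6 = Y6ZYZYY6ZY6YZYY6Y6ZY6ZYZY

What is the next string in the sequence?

Rewriting the 25 symbols of Y6ZYZYY6ZY6YZYY6Y6ZY6ZYZY one by one yields Y6 Z YZY Y6 YZY Y6 Y6 Z YZY Y6 Z Y6 YZY Y6 Y6 Z Y6 Z YZY Y6 Z YZY Y6 YZY Y6; concatenated:

Y6ZYZYY6YZYY6Y6ZYZYY6ZY6YZYY6Y6ZY6ZYZYY6ZYZYY6YZYY6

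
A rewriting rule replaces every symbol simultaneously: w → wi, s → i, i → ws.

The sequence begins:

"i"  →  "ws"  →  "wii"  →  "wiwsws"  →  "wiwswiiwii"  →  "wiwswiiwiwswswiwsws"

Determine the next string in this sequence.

φ(wiwswiiwiwswswiwsws) expands symbol-by-symbol to wi ws wi i wi ws ws wi ws wi i wi i wi ws wi i wi i; joining the 19 pieces gives the next term.

wiwswiiwiwswswiwswiiwiiwiwswiiwii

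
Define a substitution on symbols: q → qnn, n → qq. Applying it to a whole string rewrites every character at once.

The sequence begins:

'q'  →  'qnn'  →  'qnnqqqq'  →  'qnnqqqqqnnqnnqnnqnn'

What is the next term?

qnnqqqqqnnqnnqnnqnnqnnqqqqqnnqqqqqnnqqqqqnnqqqq

Applying the rule to each of the 19 symbols of qnnqqqqqnnqnnqnnqnn gives the pieces qnn qq qq qnn qnn qnn qnn qnn qq qq qnn qq qq qnn qq qq qnn qq qq, which concatenate to the answer.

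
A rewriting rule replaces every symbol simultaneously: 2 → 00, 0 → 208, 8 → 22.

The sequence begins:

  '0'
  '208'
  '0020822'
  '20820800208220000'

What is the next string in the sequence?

Replace each of the 17 characters of 20820800208220000 in place — 00 208 22 00 208 22 208 208 00 208 22 00 00 208 208 208 208 — and concatenate.

0020822002082220820800208220000208208208208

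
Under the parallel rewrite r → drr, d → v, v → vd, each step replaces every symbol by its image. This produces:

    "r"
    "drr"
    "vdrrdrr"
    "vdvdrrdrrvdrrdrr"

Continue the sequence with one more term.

Rewriting the 16 symbols of vdvdrrdrrvdrrdrr one by one yields vd v vd v drr drr v drr drr vd v drr drr v drr drr; concatenated:

vdvvdvdrrdrrvdrrdrrvdvdrrdrrvdrrdrr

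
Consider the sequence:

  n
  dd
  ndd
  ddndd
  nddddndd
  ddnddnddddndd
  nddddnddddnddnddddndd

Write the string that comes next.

ddnddnddddnddnddddnddddnddnddddndd

This is a Fibonacci-style word recurrence s(k) = s(k−2)·s(k−1): e.g. n·dd = ndd.
The next term joins ddnddnddddndd and nddddnddddnddnddddndd.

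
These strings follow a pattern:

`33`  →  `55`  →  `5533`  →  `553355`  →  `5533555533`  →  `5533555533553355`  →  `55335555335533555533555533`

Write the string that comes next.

553355553355335555335555335533555533553355

From term 3 onward, concatenate the last term with the second-to-last: 55·33 = 5533, 5533·55 = 553355, …
Continuing: 55335555335533555533555533 · 5533555533553355 gives term 8.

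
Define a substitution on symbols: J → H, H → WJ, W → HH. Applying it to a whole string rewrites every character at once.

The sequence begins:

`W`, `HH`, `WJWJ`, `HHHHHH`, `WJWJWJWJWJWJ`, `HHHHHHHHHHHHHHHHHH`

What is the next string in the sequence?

Replace each of the 18 characters of HHHHHHHHHHHHHHHHHH in place — WJ WJ WJ WJ WJ WJ WJ WJ WJ WJ WJ WJ WJ WJ WJ WJ WJ WJ — and concatenate.

WJWJWJWJWJWJWJWJWJWJWJWJWJWJWJWJWJWJ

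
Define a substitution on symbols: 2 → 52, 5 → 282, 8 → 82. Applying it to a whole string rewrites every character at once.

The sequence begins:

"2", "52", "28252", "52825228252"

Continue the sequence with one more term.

Apply φ to 52825228252 symbol by symbol: 5→282, 2→52, 8→82, 2→52, 5→282, 2→52, 2→52, 8→82, 2→52, 5→282, 2→52; joined: 282 52 82 52 282 52 52 82 52 282 52.

2825282522825252825228252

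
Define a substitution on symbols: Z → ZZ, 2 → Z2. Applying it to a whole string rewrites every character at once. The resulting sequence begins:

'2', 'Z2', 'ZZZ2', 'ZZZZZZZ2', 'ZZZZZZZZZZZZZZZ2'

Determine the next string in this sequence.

Applying the rule to each of the 16 symbols of ZZZZZZZZZZZZZZZ2 gives the pieces ZZ ZZ ZZ ZZ ZZ ZZ ZZ ZZ ZZ ZZ ZZ ZZ ZZ ZZ ZZ Z2, which concatenate to the answer.

ZZZZZZZZZZZZZZZZZZZZZZZZZZZZZZZ2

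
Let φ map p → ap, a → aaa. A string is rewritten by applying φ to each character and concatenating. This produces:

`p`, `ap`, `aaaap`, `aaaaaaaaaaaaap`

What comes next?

aaaaaaaaaaaaaaaaaaaaaaaaaaaaaaaaaaaaaaaap

Replace each of the 14 characters of aaaaaaaaaaaaap in place — aaa aaa aaa aaa aaa aaa aaa aaa aaa aaa aaa aaa aaa ap — and concatenate.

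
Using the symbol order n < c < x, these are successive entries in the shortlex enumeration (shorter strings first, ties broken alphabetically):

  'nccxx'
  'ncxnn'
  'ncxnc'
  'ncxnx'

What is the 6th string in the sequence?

ncxcc

Stepping forward 2 times from ncxnx: ncxnx → ncxcn, then the target.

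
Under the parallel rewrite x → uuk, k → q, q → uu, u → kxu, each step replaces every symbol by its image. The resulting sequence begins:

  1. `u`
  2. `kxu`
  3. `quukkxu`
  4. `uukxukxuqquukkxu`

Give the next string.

kxukxuquukkxuquukkxuuuuukxukxuqquukkxu

Replace each of the 16 characters of uukxukxuqquukkxu in place — kxu kxu q uuk kxu q uuk kxu uu uu kxu kxu q q uuk kxu — and concatenate.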